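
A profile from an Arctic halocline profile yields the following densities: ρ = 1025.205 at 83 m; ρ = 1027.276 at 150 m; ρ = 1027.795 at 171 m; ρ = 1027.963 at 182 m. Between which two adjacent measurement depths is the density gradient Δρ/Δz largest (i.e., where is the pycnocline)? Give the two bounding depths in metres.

Compute the density gradient over each adjacent pair:
  83–150 m: Δρ/Δz = 2.071/67 = 0.031 kg m⁻⁴
  150–171 m: Δρ/Δz = 0.519/21 = 0.025 kg m⁻⁴
  171–182 m: Δρ/Δz = 0.168/11 = 0.015 kg m⁻⁴
The largest gradient is in the 83–150 m interval — the pycnocline.

83–150 m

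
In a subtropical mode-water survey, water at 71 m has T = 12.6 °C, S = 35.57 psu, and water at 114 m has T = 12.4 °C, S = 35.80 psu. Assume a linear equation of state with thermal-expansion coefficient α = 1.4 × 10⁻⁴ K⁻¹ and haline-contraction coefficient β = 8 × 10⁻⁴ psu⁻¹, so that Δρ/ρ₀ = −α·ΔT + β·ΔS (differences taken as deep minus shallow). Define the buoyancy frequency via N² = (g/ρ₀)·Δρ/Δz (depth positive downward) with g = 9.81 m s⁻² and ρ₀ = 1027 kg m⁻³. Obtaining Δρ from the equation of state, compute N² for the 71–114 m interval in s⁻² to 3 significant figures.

4.84 × 10⁻⁵ s⁻²

ΔT = -0.2 K, ΔS = +0.23 psu (deep − shallow).
Δρ/ρ₀ = −αΔT + βΔS = 2.80 × 10⁻⁵ + 1.84 × 10⁻⁴ = 2.12 × 10⁻⁴, so Δρ ≈ 0.2177 kg m⁻³.
N² = (g/ρ₀)·Δρ/Δz = g·(Δρ/ρ₀)/Δz = 9.81 × 2.12 × 10⁻⁴ / 43 = 4.8366 × 10⁻⁵ s⁻² ≈ 4.84 × 10⁻⁵ s⁻².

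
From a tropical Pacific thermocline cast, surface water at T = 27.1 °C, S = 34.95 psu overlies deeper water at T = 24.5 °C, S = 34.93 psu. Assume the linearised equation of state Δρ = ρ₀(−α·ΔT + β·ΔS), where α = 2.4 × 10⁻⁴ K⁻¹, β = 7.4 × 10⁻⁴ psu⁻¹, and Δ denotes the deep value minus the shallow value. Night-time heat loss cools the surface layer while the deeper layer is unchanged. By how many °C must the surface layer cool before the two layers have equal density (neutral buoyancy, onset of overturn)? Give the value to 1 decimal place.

2.5 °C

Neutral buoyancy requires Δρ = 0, i.e. −α(T_deep − T_surf′) + β(S_deep − S_surf) = 0.
T_surf′ = T_deep − (β/α)·ΔS = 24.5 − (7.4 × 10⁻⁴/2.4 × 10⁻⁴)·(-0.02) = 24.562 °C.
Cooling required: 27.1 − (24.562) = 2.538 °C.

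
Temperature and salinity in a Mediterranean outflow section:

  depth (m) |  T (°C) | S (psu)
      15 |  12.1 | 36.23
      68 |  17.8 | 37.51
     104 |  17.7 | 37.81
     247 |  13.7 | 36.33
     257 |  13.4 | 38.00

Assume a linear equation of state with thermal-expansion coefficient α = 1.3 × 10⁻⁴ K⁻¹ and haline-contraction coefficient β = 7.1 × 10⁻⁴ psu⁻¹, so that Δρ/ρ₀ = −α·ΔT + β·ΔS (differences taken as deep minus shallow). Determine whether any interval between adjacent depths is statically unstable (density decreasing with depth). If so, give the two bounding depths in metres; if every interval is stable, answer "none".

104–247 m

Evaluate Δρ/ρ₀ = −αΔT + βΔS across each adjacent pair:
  15–68 m: −αΔT+βΔS = −(1.3 × 10⁻⁴)(+5.7)+(7.1 × 10⁻⁴)(+1.28) = 1.7 × 10⁻⁴ → stable
  68–104 m: −αΔT+βΔS = −(1.3 × 10⁻⁴)(-0.1)+(7.1 × 10⁻⁴)(+0.30) = 2.3 × 10⁻⁴ → stable
  104–247 m: −αΔT+βΔS = −(1.3 × 10⁻⁴)(-4.0)+(7.1 × 10⁻⁴)(-1.48) = -5.3 × 10⁻⁴ → UNSTABLE
  247–257 m: −αΔT+βΔS = −(1.3 × 10⁻⁴)(-0.3)+(7.1 × 10⁻⁴)(+1.67) = 1.2 × 10⁻³ → stable
The 104–247 m interval has Δρ < 0: lighter water underlies denser water.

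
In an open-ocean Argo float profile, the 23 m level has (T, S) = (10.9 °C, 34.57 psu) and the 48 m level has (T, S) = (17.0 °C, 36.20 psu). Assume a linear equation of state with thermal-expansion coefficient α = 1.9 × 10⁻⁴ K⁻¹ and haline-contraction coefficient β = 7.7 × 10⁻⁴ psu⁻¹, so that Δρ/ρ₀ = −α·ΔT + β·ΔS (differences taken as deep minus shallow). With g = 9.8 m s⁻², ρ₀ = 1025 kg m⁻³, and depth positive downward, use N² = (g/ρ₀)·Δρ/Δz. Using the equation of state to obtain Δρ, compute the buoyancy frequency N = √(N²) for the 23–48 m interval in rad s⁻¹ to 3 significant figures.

6.14 × 10⁻³ rad s⁻¹

ΔT = +6.1 K, ΔS = +1.63 psu (deep − shallow).
Δρ/ρ₀ = −αΔT + βΔS = -1.159 × 10⁻³ + 1.2551 × 10⁻³ = 9.61 × 10⁻⁵, so Δρ ≈ 0.09850 kg m⁻³.
N² = (g/ρ₀)·Δρ/Δz = g·(Δρ/ρ₀)/Δz = 9.8 × 9.61 × 10⁻⁵ / 25 = 3.7671 × 10⁻⁵ s⁻².
N = √(3.7671 × 10⁻⁵) = 6.1377 × 10⁻³ rad s⁻¹ ≈ 6.14 × 10⁻³ rad s⁻¹.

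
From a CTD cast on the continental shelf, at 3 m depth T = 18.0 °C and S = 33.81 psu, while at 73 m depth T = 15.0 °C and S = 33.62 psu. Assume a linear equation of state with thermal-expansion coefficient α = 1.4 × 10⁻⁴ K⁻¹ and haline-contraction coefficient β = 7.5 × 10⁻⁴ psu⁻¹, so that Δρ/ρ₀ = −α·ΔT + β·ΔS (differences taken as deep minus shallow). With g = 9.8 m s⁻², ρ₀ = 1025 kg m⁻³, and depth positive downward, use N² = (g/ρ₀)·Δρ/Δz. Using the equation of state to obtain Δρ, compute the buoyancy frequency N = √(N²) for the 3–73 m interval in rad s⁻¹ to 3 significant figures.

6.23 × 10⁻³ rad s⁻¹

ΔT = -3.0 K, ΔS = -0.19 psu (deep − shallow).
Δρ/ρ₀ = −αΔT + βΔS = 4.20 × 10⁻⁴ − 1.425 × 10⁻⁴ = 2.775 × 10⁻⁴, so Δρ ≈ 0.2844 kg m⁻³.
N² = (g/ρ₀)·Δρ/Δz = g·(Δρ/ρ₀)/Δz = 9.8 × 2.775 × 10⁻⁴ / 70 = 3.8850 × 10⁻⁵ s⁻².
N = √(3.8850 × 10⁻⁵) = 6.2330 × 10⁻³ rad s⁻¹ ≈ 6.23 × 10⁻³ rad s⁻¹.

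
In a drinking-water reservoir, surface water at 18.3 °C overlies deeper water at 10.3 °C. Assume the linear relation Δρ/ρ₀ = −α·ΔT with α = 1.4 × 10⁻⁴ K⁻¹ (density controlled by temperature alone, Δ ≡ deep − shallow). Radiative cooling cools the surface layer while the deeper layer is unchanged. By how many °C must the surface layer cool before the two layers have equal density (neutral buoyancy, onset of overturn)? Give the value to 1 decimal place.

8.0 °C

With temperature the only control, equal density requires T_surf′ = T_deep.
T_surf′ = 10.3 °C.
Cooling required: 18.3 − 10.3 = 8.0 °C.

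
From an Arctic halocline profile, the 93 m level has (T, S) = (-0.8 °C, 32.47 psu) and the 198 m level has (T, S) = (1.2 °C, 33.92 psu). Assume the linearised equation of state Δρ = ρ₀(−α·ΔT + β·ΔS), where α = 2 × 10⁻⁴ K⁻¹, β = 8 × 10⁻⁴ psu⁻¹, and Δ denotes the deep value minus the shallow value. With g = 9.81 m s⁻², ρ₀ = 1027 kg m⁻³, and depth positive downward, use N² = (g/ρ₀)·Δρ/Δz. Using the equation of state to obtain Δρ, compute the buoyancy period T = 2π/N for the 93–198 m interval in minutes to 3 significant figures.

12.4 min

ΔT = +2.0 K, ΔS = +1.45 psu (deep − shallow).
Δρ/ρ₀ = −αΔT + βΔS = -4.00 × 10⁻⁴ + 1.16 × 10⁻³ = 7.60 × 10⁻⁴, so Δρ ≈ 0.7805 kg m⁻³.
N² = (g/ρ₀)·Δρ/Δz = g·(Δρ/ρ₀)/Δz = 9.81 × 7.60 × 10⁻⁴ / 105 = 7.1006 × 10⁻⁵ s⁻².
N = √(7.1006 × 10⁻⁵) = 8.4265 × 10⁻³ rad s⁻¹ → T = 2π/N = 745.65 s = 12.428 min ≈ 12.4 min.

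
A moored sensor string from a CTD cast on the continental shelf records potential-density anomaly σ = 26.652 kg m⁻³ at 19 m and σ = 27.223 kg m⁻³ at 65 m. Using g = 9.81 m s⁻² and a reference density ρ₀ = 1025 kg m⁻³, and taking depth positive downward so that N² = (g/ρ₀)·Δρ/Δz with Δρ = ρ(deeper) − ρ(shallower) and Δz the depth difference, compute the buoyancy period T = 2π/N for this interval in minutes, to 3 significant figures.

9.61 min

Δρ = 1027.223 − 1026.652 = 0.571 kg m⁻³ over Δz = 65 − 19 = 46 m.
N² = (9.81/1025) × (0.571/46) = 1.1880 × 10⁻⁴ s⁻².
N = √(1.1880 × 10⁻⁴) = 0.010900 rad s⁻¹, so T = 2π/N = 576.44 s = 9.6073 min ≈ 9.61 min.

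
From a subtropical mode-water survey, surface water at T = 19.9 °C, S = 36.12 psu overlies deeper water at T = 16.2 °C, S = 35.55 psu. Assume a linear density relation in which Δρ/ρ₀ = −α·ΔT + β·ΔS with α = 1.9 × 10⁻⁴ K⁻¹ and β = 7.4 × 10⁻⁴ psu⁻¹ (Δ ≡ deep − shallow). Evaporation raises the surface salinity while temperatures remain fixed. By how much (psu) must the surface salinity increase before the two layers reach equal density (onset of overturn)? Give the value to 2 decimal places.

0.38 psu

Neutral buoyancy requires −α(T_deep − T_surf) + β(S_deep − S_surf′) = 0.
S_surf′ = S_deep − (α/β)·ΔT = 35.55 − (1.9 × 10⁻⁴/7.4 × 10⁻⁴)·(-3.7) = 36.5000 psu.
Increase required: 36.5000 − 36.12 = 0.3800 psu.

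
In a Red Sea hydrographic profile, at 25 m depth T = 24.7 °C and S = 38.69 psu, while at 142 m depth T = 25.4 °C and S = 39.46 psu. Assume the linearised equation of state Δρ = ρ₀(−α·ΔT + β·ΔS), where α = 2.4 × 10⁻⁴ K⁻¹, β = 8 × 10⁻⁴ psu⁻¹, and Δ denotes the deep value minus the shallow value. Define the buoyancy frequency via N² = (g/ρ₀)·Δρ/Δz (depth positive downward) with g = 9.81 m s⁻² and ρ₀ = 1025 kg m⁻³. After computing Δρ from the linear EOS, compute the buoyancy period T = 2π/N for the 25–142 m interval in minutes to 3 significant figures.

17.1 min

ΔT = +0.7 K, ΔS = +0.77 psu (deep − shallow).
Δρ/ρ₀ = −αΔT + βΔS = -1.68 × 10⁻⁴ + 6.16 × 10⁻⁴ = 4.48 × 10⁻⁴, so Δρ ≈ 0.4592 kg m⁻³.
N² = (g/ρ₀)·Δρ/Δz = g·(Δρ/ρ₀)/Δz = 9.81 × 4.48 × 10⁻⁴ / 117 = 3.7563 × 10⁻⁵ s⁻².
N = √(3.7563 × 10⁻⁵) = 6.1289 × 10⁻³ rad s⁻¹ → T = 2π/N = 1.0252 × 10³ s = 17.087 min ≈ 17.1 min.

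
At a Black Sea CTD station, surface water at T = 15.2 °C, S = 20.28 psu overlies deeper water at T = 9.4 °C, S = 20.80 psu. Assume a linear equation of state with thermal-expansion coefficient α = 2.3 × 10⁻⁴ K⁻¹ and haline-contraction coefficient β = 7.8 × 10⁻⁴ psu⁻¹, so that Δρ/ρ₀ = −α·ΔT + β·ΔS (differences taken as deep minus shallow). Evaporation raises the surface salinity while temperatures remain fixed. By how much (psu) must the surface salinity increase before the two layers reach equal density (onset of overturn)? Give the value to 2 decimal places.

Neutral buoyancy requires −α(T_deep − T_surf) + β(S_deep − S_surf′) = 0.
S_surf′ = S_deep − (α/β)·ΔT = 20.80 − (2.3 × 10⁻⁴/7.8 × 10⁻⁴)·(-5.8) = 22.5103 psu.
Increase required: 22.5103 − 20.28 = 2.2303 psu.

2.23 psu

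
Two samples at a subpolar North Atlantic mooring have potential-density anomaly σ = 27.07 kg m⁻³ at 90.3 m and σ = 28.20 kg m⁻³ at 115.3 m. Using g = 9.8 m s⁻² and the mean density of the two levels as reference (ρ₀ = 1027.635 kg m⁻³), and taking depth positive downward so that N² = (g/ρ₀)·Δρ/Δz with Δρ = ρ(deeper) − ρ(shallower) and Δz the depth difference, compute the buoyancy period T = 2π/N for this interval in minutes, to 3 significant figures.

Δρ = 1028.20 − 1027.07 = 1.13 kg m⁻³ over Δz = 115.3 − 90.3 = 25 m.
N² = (9.8/1027.635) × (1.13/25) = 4.3105 × 10⁻⁴ s⁻².
N = √(4.3105 × 10⁻⁴) = 0.020762 rad s⁻¹, so T = 2π/N = 302.63 s = 5.0438 min ≈ 5.04 min.

5.04 min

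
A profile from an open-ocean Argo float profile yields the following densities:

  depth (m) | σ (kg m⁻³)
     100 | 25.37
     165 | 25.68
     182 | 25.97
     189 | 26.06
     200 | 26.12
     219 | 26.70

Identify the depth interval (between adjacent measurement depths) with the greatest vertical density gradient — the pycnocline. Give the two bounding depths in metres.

Compute the density gradient over each adjacent pair:
  100–165 m: Δρ/Δz = 0.31/65 = 4.8 × 10⁻³ kg m⁻⁴
  165–182 m: Δρ/Δz = 0.29/17 = 0.017 kg m⁻⁴
  182–189 m: Δρ/Δz = 0.09/7 = 0.013 kg m⁻⁴
  189–200 m: Δρ/Δz = 0.06/11 = 5.5 × 10⁻³ kg m⁻⁴
  200–219 m: Δρ/Δz = 0.58/19 = 0.031 kg m⁻⁴
The largest gradient is in the 200–219 m interval — the pycnocline.

200–219 m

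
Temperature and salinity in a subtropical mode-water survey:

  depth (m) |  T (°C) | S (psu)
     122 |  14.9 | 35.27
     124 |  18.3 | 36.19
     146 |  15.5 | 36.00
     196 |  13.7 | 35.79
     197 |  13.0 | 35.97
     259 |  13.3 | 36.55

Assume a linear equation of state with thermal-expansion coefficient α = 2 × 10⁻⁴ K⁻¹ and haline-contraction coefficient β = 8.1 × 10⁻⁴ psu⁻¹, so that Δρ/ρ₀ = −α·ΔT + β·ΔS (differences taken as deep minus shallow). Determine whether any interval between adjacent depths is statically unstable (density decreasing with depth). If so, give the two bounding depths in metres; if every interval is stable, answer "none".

Evaluate Δρ/ρ₀ = −αΔT + βΔS across each adjacent pair:
  122–124 m: −αΔT+βΔS = −(2 × 10⁻⁴)(+3.4)+(8.1 × 10⁻⁴)(+0.92) = 6.5 × 10⁻⁵ → stable
  124–146 m: −αΔT+βΔS = −(2 × 10⁻⁴)(-2.8)+(8.1 × 10⁻⁴)(-0.19) = 4.1 × 10⁻⁴ → stable
  146–196 m: −αΔT+βΔS = −(2 × 10⁻⁴)(-1.8)+(8.1 × 10⁻⁴)(-0.21) = 1.9 × 10⁻⁴ → stable
  196–197 m: −αΔT+βΔS = −(2 × 10⁻⁴)(-0.7)+(8.1 × 10⁻⁴)(+0.18) = 2.9 × 10⁻⁴ → stable
  197–259 m: −αΔT+βΔS = −(2 × 10⁻⁴)(+0.3)+(8.1 × 10⁻⁴)(+0.58) = 4.1 × 10⁻⁴ → stable
Every interval has Δρ > 0: the column is stably stratified throughout.

none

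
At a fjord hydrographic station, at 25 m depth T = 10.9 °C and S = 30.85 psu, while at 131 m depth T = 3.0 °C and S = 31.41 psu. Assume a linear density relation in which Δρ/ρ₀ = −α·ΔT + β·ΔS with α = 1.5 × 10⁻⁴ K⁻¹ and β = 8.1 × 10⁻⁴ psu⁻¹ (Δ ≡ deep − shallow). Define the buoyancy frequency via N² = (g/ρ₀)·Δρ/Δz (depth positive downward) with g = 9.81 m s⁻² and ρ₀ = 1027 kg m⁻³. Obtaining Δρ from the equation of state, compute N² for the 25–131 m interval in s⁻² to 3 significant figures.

ΔT = -7.9 K, ΔS = +0.56 psu (deep − shallow).
Δρ/ρ₀ = −αΔT + βΔS = 1.185 × 10⁻³ + 4.536 × 10⁻⁴ = 1.6386 × 10⁻³, so Δρ ≈ 1.683 kg m⁻³.
N² = (g/ρ₀)·Δρ/Δz = g·(Δρ/ρ₀)/Δz = 9.81 × 1.6386 × 10⁻³ / 106 = 1.5165 × 10⁻⁴ s⁻² ≈ 1.52 × 10⁻⁴ s⁻².

1.52 × 10⁻⁴ s⁻²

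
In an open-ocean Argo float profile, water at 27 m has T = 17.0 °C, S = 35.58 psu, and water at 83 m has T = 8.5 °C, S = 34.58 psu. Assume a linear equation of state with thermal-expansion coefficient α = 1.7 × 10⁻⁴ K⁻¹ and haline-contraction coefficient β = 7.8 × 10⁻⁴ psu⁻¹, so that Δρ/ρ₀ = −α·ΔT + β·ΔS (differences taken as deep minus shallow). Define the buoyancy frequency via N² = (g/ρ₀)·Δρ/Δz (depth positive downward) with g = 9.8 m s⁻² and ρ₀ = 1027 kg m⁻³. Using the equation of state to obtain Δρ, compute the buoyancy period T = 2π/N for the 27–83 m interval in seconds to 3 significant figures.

582 s

ΔT = -8.5 K, ΔS = -1.00 psu (deep − shallow).
Δρ/ρ₀ = −αΔT + βΔS = 1.445 × 10⁻³ − 7.80 × 10⁻⁴ = 6.65 × 10⁻⁴, so Δρ ≈ 0.6830 kg m⁻³.
N² = (g/ρ₀)·Δρ/Δz = g·(Δρ/ρ₀)/Δz = 9.8 × 6.65 × 10⁻⁴ / 56 = 1.1638 × 10⁻⁴ s⁻².
N = √(1.1638 × 10⁻⁴) = 0.010788 rad s⁻¹ → T = 2π/N = 582.42 s ≈ 582 s.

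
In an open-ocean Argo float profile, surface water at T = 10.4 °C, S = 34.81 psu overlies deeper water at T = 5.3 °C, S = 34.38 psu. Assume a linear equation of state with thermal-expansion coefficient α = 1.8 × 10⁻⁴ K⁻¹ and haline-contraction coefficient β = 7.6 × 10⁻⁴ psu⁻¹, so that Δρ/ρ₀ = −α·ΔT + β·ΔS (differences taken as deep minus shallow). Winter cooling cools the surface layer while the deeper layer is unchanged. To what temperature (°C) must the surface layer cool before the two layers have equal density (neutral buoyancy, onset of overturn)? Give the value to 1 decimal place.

7.1 °C

Neutral buoyancy requires Δρ = 0, i.e. −α(T_deep − T_surf′) + β(S_deep − S_surf) = 0.
T_surf′ = T_deep − (β/α)·ΔS = 5.3 − (7.6 × 10⁻⁴/1.8 × 10⁻⁴)·(-0.43) = 7.116 °C.
Cooling required: 10.4 − (7.116) = 3.284 °C.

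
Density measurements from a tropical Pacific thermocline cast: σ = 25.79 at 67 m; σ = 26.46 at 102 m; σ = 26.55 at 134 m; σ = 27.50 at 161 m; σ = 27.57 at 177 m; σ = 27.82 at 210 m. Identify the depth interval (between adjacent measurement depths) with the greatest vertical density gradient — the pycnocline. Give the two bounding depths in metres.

134–161 m

Compute the density gradient over each adjacent pair:
  67–102 m: Δρ/Δz = 0.67/35 = 0.019 kg m⁻⁴
  102–134 m: Δρ/Δz = 0.09/32 = 2.8 × 10⁻³ kg m⁻⁴
  134–161 m: Δρ/Δz = 0.95/27 = 0.035 kg m⁻⁴
  161–177 m: Δρ/Δz = 0.07/16 = 4.4 × 10⁻³ kg m⁻⁴
  177–210 m: Δρ/Δz = 0.25/33 = 7.6 × 10⁻³ kg m⁻⁴
The largest gradient is in the 134–161 m interval — the pycnocline.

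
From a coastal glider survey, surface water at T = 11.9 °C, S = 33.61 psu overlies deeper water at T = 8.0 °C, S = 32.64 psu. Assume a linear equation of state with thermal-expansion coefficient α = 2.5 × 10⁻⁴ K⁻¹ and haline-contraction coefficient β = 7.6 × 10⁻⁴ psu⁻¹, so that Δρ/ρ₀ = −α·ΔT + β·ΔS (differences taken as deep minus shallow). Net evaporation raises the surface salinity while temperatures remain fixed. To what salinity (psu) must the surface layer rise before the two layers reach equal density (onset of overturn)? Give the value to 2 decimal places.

Neutral buoyancy requires −α(T_deep − T_surf) + β(S_deep − S_surf′) = 0.
S_surf′ = S_deep − (α/β)·ΔT = 32.64 − (2.5 × 10⁻⁴/7.6 × 10⁻⁴)·(-3.9) = 33.9229 psu.
Increase required: 33.9229 − 33.61 = 0.3129 psu.

33.92 psu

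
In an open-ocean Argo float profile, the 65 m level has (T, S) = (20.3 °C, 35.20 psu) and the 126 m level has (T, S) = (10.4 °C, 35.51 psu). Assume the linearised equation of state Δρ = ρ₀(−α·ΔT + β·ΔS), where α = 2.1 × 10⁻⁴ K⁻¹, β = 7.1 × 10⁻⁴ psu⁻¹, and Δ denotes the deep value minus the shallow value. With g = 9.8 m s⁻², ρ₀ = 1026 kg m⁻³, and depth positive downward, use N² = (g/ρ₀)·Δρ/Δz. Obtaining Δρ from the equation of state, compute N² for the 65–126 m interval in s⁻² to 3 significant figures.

3.69 × 10⁻⁴ s⁻²

ΔT = -9.9 K, ΔS = +0.31 psu (deep − shallow).
Δρ/ρ₀ = −αΔT + βΔS = 2.079 × 10⁻³ + 2.201 × 10⁻⁴ = 2.2991 × 10⁻³, so Δρ ≈ 2.359 kg m⁻³.
N² = (g/ρ₀)·Δρ/Δz = g·(Δρ/ρ₀)/Δz = 9.8 × 2.2991 × 10⁻³ / 61 = 3.6936 × 10⁻⁴ s⁻² ≈ 3.69 × 10⁻⁴ s⁻².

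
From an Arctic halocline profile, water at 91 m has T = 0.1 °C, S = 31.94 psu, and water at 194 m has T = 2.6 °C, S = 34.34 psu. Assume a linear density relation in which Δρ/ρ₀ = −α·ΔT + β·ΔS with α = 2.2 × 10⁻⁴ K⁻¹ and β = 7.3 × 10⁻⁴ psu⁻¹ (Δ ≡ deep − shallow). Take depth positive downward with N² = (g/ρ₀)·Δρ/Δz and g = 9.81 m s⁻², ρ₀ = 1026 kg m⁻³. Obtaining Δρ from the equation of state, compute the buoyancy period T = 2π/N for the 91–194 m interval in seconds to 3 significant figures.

ΔT = +2.5 K, ΔS = +2.40 psu (deep − shallow).
Δρ/ρ₀ = −αΔT + βΔS = -5.50 × 10⁻⁴ + 1.752 × 10⁻³ = 1.202 × 10⁻³, so Δρ ≈ 1.233 kg m⁻³.
N² = (g/ρ₀)·Δρ/Δz = g·(Δρ/ρ₀)/Δz = 9.81 × 1.202 × 10⁻³ / 103 = 1.1448 × 10⁻⁴ s⁻².
N = √(1.1448 × 10⁻⁴) = 0.010700 rad s⁻¹ → T = 2π/N = 587.21 s ≈ 587 s.

587 s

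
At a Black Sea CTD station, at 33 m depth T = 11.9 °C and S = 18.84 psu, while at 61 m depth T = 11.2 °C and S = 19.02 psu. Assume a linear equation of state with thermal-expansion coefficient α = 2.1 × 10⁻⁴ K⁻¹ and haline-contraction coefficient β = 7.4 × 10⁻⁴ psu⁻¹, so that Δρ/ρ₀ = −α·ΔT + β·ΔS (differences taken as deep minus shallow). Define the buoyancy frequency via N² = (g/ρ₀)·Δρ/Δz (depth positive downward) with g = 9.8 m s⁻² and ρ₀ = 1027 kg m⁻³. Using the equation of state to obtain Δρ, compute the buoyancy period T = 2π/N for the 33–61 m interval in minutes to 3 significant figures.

ΔT = -0.7 K, ΔS = +0.18 psu (deep − shallow).
Δρ/ρ₀ = −αΔT + βΔS = 1.47 × 10⁻⁴ + 1.332 × 10⁻⁴ = 2.802 × 10⁻⁴, so Δρ ≈ 0.2878 kg m⁻³.
N² = (g/ρ₀)·Δρ/Δz = g·(Δρ/ρ₀)/Δz = 9.8 × 2.802 × 10⁻⁴ / 28 = 9.8070 × 10⁻⁵ s⁻².
N = √(9.8070 × 10⁻⁵) = 9.9030 × 10⁻³ rad s⁻¹ → T = 2π/N = 634.47 s = 10.575 min ≈ 10.6 min.

10.6 min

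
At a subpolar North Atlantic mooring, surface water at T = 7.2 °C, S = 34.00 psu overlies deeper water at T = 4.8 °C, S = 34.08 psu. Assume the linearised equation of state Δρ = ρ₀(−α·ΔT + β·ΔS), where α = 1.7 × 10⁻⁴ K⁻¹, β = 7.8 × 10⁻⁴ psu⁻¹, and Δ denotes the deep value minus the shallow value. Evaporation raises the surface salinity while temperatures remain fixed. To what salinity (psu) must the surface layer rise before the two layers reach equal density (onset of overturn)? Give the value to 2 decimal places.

Neutral buoyancy requires −α(T_deep − T_surf) + β(S_deep − S_surf′) = 0.
S_surf′ = S_deep − (α/β)·ΔT = 34.08 − (1.7 × 10⁻⁴/7.8 × 10⁻⁴)·(-2.4) = 34.6031 psu.
Increase required: 34.6031 − 34.00 = 0.6031 psu.

34.60 psu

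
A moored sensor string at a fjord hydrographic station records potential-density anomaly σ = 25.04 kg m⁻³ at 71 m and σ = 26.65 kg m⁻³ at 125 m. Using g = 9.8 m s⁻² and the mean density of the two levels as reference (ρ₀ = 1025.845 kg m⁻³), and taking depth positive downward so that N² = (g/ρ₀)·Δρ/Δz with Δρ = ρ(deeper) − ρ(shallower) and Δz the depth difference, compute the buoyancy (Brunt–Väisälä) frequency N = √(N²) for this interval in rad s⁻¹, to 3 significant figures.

0.0169 rad s⁻¹

Δρ = 1026.65 − 1025.04 = 1.61 kg m⁻³ over Δz = 125 − 71 = 54 m.
N² = (9.8/1025.845) × (1.61/54) = 2.8482 × 10⁻⁴ s⁻².
N = √(2.8482 × 10⁻⁴) = 0.016877 rad s⁻¹ ≈ 0.0169 rad s⁻¹.
A positive N² confirms static stability across the interval.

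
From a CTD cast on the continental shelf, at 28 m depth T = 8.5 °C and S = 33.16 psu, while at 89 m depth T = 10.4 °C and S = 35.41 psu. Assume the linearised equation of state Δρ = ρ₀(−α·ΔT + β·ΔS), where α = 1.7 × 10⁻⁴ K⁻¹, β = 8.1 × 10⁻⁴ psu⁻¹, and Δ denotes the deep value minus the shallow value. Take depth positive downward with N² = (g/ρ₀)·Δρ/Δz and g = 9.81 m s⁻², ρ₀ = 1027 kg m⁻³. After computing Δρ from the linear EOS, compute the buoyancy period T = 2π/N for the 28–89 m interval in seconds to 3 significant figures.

405 s

ΔT = +1.9 K, ΔS = +2.25 psu (deep − shallow).
Δρ/ρ₀ = −αΔT + βΔS = -3.23 × 10⁻⁴ + 1.8225 × 10⁻³ = 1.4995 × 10⁻³, so Δρ ≈ 1.540 kg m⁻³.
N² = (g/ρ₀)·Δρ/Δz = g·(Δρ/ρ₀)/Δz = 9.81 × 1.4995 × 10⁻³ / 61 = 2.4115 × 10⁻⁴ s⁻².
N = √(2.4115 × 10⁻⁴) = 0.015529 rad s⁻¹ → T = 2π/N = 404.61 s ≈ 405 s.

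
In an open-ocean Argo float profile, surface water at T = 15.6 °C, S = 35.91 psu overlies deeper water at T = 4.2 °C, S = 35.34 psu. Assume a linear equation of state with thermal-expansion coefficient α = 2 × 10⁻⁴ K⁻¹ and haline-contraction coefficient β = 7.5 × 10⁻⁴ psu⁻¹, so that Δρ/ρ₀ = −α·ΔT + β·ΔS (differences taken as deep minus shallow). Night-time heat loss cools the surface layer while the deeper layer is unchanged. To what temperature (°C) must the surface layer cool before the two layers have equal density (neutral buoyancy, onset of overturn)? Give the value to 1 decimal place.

Neutral buoyancy requires Δρ = 0, i.e. −α(T_deep − T_surf′) + β(S_deep − S_surf) = 0.
T_surf′ = T_deep − (β/α)·ΔS = 4.2 − (7.5 × 10⁻⁴/2 × 10⁻⁴)·(-0.57) = 6.338 °C.
Cooling required: 15.6 − (6.338) = 9.262 °C.

6.3 °C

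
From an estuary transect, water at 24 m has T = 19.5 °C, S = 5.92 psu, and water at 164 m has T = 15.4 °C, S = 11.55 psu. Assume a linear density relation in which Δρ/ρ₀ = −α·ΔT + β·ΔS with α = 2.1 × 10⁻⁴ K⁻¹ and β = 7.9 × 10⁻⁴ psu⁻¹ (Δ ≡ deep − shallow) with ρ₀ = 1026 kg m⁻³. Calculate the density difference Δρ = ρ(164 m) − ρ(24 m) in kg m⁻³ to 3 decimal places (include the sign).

+5.447 kg m⁻³

ΔT = -4.1 K, ΔS = +5.63 psu (deep − shallow).
Δρ/ρ₀ = −(2.1 × 10⁻⁴)(-4.1) + (7.9 × 10⁻⁴)(+5.63) = 5.3087 × 10⁻³.
Δρ = 1026 × (5.3087 × 10⁻³) = +5.447 kg m⁻³.
Positive Δρ: denser below, stable.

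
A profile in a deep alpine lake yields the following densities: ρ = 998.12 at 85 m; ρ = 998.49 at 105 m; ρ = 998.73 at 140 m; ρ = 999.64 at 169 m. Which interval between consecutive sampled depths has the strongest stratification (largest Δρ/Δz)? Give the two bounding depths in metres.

140–169 m

Compute the density gradient over each adjacent pair:
  85–105 m: Δρ/Δz = 0.37/20 = 0.018 kg m⁻⁴
  105–140 m: Δρ/Δz = 0.24/35 = 6.9 × 10⁻³ kg m⁻⁴
  140–169 m: Δρ/Δz = 0.91/29 = 0.031 kg m⁻⁴
The largest gradient is in the 140–169 m interval — the pycnocline.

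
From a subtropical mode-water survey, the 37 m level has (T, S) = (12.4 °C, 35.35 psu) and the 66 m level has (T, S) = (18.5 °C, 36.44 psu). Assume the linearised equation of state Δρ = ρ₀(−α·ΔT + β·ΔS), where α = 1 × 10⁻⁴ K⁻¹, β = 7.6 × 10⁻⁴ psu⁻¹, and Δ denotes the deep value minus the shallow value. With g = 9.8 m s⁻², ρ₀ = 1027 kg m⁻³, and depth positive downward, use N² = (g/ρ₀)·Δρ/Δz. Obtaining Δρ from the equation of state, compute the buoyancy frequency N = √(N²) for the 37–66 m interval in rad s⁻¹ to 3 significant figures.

ΔT = +6.1 K, ΔS = +1.09 psu (deep − shallow).
Δρ/ρ₀ = −αΔT + βΔS = -6.10 × 10⁻⁴ + 8.284 × 10⁻⁴ = 2.184 × 10⁻⁴, so Δρ ≈ 0.2243 kg m⁻³.
N² = (g/ρ₀)·Δρ/Δz = g·(Δρ/ρ₀)/Δz = 9.8 × 2.184 × 10⁻⁴ / 29 = 7.3804 × 10⁻⁵ s⁻².
N = √(7.3804 × 10⁻⁵) = 8.5909 × 10⁻³ rad s⁻¹ ≈ 8.59 × 10⁻³ rad s⁻¹.

8.59 × 10⁻³ rad s⁻¹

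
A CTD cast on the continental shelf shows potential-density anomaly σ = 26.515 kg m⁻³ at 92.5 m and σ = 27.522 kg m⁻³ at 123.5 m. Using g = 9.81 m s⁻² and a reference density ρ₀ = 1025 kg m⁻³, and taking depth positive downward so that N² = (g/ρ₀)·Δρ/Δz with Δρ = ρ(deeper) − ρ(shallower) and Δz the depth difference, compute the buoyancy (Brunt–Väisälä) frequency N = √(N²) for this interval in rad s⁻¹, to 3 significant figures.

0.0176 rad s⁻¹

Δρ = 1027.522 − 1026.515 = 1.007 kg m⁻³ over Δz = 123.5 − 92.5 = 31 m.
N² = (9.81/1025) × (1.007/31) = 3.1089 × 10⁻⁴ s⁻².
N = √(3.1089 × 10⁻⁴) = 0.017632 rad s⁻¹ ≈ 0.0176 rad s⁻¹.
A positive N² confirms static stability across the interval.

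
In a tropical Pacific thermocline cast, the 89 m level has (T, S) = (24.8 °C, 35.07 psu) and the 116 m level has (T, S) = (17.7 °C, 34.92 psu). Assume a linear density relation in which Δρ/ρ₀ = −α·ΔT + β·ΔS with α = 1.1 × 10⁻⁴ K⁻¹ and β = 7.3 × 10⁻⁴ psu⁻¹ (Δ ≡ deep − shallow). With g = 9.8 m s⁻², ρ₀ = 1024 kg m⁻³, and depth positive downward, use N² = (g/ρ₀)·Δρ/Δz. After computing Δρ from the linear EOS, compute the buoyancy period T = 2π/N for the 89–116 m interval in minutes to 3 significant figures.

ΔT = -7.1 K, ΔS = -0.15 psu (deep − shallow).
Δρ/ρ₀ = −αΔT + βΔS = 7.81 × 10⁻⁴ − 1.095 × 10⁻⁴ = 6.715 × 10⁻⁴, so Δρ ≈ 0.6876 kg m⁻³.
N² = (g/ρ₀)·Δρ/Δz = g·(Δρ/ρ₀)/Δz = 9.8 × 6.715 × 10⁻⁴ / 27 = 2.4373 × 10⁻⁴ s⁻².
N = √(2.4373 × 10⁻⁴) = 0.015612 rad s⁻¹ → T = 2π/N = 402.46 s = 6.7077 min ≈ 6.71 min.

6.71 min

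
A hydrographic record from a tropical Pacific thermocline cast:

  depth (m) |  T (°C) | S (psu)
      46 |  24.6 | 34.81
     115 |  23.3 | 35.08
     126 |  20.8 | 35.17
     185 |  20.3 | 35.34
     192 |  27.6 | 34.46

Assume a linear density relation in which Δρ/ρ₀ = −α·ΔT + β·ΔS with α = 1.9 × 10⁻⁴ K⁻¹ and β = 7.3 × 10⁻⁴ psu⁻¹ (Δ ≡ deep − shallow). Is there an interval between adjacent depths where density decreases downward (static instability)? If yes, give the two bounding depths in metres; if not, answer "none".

185–192 m

Evaluate Δρ/ρ₀ = −αΔT + βΔS across each adjacent pair:
  46–115 m: −αΔT+βΔS = −(1.9 × 10⁻⁴)(-1.3)+(7.3 × 10⁻⁴)(+0.27) = 4.4 × 10⁻⁴ → stable
  115–126 m: −αΔT+βΔS = −(1.9 × 10⁻⁴)(-2.5)+(7.3 × 10⁻⁴)(+0.09) = 5.4 × 10⁻⁴ → stable
  126–185 m: −αΔT+βΔS = −(1.9 × 10⁻⁴)(-0.5)+(7.3 × 10⁻⁴)(+0.17) = 2.2 × 10⁻⁴ → stable
  185–192 m: −αΔT+βΔS = −(1.9 × 10⁻⁴)(+7.3)+(7.3 × 10⁻⁴)(-0.88) = -2.0 × 10⁻³ → UNSTABLE
The 185–192 m interval has Δρ < 0: lighter water underlies denser water.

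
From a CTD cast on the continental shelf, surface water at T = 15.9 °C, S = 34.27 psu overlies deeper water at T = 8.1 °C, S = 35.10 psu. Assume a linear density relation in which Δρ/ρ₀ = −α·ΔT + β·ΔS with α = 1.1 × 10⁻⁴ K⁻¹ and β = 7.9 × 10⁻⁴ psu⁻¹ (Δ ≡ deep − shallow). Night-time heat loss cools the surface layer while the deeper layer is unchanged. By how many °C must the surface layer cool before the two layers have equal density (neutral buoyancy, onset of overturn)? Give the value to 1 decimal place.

13.8 °C

Neutral buoyancy requires Δρ = 0, i.e. −α(T_deep − T_surf′) + β(S_deep − S_surf) = 0.
T_surf′ = T_deep − (β/α)·ΔS = 8.1 − (7.9 × 10⁻⁴/1.1 × 10⁻⁴)·(+0.83) = 2.139 °C.
Cooling required: 15.9 − (2.139) = 13.761 °C.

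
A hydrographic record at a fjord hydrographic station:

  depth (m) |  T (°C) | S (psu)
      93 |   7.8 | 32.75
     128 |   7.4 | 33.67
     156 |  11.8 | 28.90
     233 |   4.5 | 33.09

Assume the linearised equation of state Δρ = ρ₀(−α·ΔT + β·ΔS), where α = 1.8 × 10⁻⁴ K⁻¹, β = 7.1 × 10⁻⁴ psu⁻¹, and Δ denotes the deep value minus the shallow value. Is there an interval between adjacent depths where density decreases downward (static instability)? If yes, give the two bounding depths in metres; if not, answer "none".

128–156 m

Evaluate Δρ/ρ₀ = −αΔT + βΔS across each adjacent pair:
  93–128 m: −αΔT+βΔS = −(1.8 × 10⁻⁴)(-0.4)+(7.1 × 10⁻⁴)(+0.92) = 7.3 × 10⁻⁴ → stable
  128–156 m: −αΔT+βΔS = −(1.8 × 10⁻⁴)(+4.4)+(7.1 × 10⁻⁴)(-4.77) = -4.2 × 10⁻³ → UNSTABLE
  156–233 m: −αΔT+βΔS = −(1.8 × 10⁻⁴)(-7.3)+(7.1 × 10⁻⁴)(+4.19) = 4.3 × 10⁻³ → stable
The 128–156 m interval has Δρ < 0: lighter water underlies denser water.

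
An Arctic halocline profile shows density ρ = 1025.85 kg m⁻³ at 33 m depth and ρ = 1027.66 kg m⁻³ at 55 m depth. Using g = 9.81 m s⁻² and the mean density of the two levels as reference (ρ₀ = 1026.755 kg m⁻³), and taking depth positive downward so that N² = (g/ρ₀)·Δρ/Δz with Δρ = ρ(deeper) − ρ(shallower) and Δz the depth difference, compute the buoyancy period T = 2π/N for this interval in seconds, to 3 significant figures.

Δρ = 1027.66 − 1025.85 = 1.81 kg m⁻³ over Δz = 55 − 33 = 22 m.
N² = (9.81/1026.755) × (1.81/22) = 7.8606 × 10⁻⁴ s⁻².
N = √(7.8606 × 10⁻⁴) = 0.028037 rad s⁻¹, so T = 2π/N = 224.10 s ≈ 224 s.

224 s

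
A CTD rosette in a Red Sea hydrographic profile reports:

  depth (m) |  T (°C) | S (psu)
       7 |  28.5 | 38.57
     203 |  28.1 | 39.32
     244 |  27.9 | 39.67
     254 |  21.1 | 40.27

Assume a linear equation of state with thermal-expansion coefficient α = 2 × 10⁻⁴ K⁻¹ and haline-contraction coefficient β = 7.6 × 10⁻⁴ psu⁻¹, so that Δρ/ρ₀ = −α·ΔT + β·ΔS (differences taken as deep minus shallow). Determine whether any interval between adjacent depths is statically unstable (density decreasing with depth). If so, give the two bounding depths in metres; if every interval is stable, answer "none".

Evaluate Δρ/ρ₀ = −αΔT + βΔS across each adjacent pair:
  7–203 m: −αΔT+βΔS = −(2 × 10⁻⁴)(-0.4)+(7.6 × 10⁻⁴)(+0.75) = 6.5 × 10⁻⁴ → stable
  203–244 m: −αΔT+βΔS = −(2 × 10⁻⁴)(-0.2)+(7.6 × 10⁻⁴)(+0.35) = 3.1 × 10⁻⁴ → stable
  244–254 m: −αΔT+βΔS = −(2 × 10⁻⁴)(-6.8)+(7.6 × 10⁻⁴)(+0.60) = 1.8 × 10⁻³ → stable
Every interval has Δρ > 0: the column is stably stratified throughout.

none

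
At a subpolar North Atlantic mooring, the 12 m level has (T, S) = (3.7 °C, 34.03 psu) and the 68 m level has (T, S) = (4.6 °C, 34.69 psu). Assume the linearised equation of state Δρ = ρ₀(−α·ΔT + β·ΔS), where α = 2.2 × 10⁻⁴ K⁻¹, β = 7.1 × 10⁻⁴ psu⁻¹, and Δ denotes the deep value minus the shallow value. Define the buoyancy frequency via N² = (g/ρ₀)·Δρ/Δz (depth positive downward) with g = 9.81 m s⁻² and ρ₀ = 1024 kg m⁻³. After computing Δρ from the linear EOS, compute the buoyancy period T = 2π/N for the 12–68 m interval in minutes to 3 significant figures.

ΔT = +0.9 K, ΔS = +0.66 psu (deep − shallow).
Δρ/ρ₀ = −αΔT + βΔS = -1.98 × 10⁻⁴ + 4.686 × 10⁻⁴ = 2.706 × 10⁻⁴, so Δρ ≈ 0.2771 kg m⁻³.
N² = (g/ρ₀)·Δρ/Δz = g·(Δρ/ρ₀)/Δz = 9.81 × 2.706 × 10⁻⁴ / 56 = 4.7403 × 10⁻⁵ s⁻².
N = √(4.7403 × 10⁻⁵) = 6.8850 × 10⁻³ rad s⁻¹ → T = 2π/N = 912.59 s = 15.210 min ≈ 15.2 min.

15.2 min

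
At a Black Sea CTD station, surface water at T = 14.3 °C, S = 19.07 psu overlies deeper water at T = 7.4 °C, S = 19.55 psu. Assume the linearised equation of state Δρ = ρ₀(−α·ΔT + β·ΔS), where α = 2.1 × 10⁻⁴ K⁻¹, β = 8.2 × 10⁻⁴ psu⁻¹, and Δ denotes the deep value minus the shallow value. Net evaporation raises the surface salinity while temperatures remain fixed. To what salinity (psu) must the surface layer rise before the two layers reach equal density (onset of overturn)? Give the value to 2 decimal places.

Neutral buoyancy requires −α(T_deep − T_surf) + β(S_deep − S_surf′) = 0.
S_surf′ = S_deep − (α/β)·ΔT = 19.55 − (2.1 × 10⁻⁴/8.2 × 10⁻⁴)·(-6.9) = 21.3171 psu.
Increase required: 21.3171 − 19.07 = 2.2471 psu.

21.32 psu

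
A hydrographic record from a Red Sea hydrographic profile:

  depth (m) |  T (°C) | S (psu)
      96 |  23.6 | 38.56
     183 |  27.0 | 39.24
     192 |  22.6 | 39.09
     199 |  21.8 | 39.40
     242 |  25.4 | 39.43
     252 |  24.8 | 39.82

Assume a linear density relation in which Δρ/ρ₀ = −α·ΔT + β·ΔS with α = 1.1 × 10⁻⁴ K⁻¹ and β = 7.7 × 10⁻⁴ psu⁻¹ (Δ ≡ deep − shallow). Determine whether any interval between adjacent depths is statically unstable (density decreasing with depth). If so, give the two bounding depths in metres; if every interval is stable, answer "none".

199–242 m

Evaluate Δρ/ρ₀ = −αΔT + βΔS across each adjacent pair:
  96–183 m: −αΔT+βΔS = −(1.1 × 10⁻⁴)(+3.4)+(7.7 × 10⁻⁴)(+0.68) = 1.5 × 10⁻⁴ → stable
  183–192 m: −αΔT+βΔS = −(1.1 × 10⁻⁴)(-4.4)+(7.7 × 10⁻⁴)(-0.15) = 3.7 × 10⁻⁴ → stable
  192–199 m: −αΔT+βΔS = −(1.1 × 10⁻⁴)(-0.8)+(7.7 × 10⁻⁴)(+0.31) = 3.3 × 10⁻⁴ → stable
  199–242 m: −αΔT+βΔS = −(1.1 × 10⁻⁴)(+3.6)+(7.7 × 10⁻⁴)(+0.03) = -3.7 × 10⁻⁴ → UNSTABLE
  242–252 m: −αΔT+βΔS = −(1.1 × 10⁻⁴)(-0.6)+(7.7 × 10⁻⁴)(+0.39) = 3.7 × 10⁻⁴ → stable
The 199–242 m interval has Δρ < 0: lighter water underlies denser water.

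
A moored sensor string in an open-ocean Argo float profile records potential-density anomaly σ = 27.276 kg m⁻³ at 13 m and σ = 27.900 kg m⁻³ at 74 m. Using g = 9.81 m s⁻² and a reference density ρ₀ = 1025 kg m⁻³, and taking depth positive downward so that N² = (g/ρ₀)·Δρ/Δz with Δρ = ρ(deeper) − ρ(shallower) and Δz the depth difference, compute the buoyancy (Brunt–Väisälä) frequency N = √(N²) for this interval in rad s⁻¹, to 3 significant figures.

Δρ = 1027.900 − 1027.276 = 0.624 kg m⁻³ over Δz = 74 − 13 = 61 m.
N² = (9.81/1025) × (0.624/61) = 9.7904 × 10⁻⁵ s⁻².
N = √(9.7904 × 10⁻⁵) = 9.8946 × 10⁻³ rad s⁻¹ ≈ 9.89 × 10⁻³ rad s⁻¹.

9.89 × 10⁻³ rad s⁻¹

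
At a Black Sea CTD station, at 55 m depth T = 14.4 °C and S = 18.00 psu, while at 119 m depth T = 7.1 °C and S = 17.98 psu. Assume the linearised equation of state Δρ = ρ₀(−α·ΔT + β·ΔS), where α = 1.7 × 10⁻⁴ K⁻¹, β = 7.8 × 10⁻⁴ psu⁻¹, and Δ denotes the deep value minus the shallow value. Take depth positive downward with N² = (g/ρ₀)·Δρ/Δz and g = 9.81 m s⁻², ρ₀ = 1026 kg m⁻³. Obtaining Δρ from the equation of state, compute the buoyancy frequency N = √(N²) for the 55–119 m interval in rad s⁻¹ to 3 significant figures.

0.0137 rad s⁻¹

ΔT = -7.3 K, ΔS = -0.02 psu (deep − shallow).
Δρ/ρ₀ = −αΔT + βΔS = 1.241 × 10⁻³ − 1.56 × 10⁻⁵ = 1.2254 × 10⁻³, so Δρ ≈ 1.257 kg m⁻³.
N² = (g/ρ₀)·Δρ/Δz = g·(Δρ/ρ₀)/Δz = 9.81 × 1.2254 × 10⁻³ / 64 = 1.8783 × 10⁻⁴ s⁻².
N = √(1.8783 × 10⁻⁴) = 0.013705 rad s⁻¹ ≈ 0.0137 rad s⁻¹.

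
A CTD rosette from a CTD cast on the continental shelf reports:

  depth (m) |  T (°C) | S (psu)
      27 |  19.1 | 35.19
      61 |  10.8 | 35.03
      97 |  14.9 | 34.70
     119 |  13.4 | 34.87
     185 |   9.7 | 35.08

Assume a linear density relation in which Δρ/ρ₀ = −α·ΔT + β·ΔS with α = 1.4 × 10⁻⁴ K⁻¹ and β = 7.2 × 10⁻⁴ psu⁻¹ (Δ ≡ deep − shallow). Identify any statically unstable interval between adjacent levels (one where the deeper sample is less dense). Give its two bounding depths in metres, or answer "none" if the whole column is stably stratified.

Evaluate Δρ/ρ₀ = −αΔT + βΔS across each adjacent pair:
  27–61 m: −αΔT+βΔS = −(1.4 × 10⁻⁴)(-8.3)+(7.2 × 10⁻⁴)(-0.16) = 1.0 × 10⁻³ → stable
  61–97 m: −αΔT+βΔS = −(1.4 × 10⁻⁴)(+4.1)+(7.2 × 10⁻⁴)(-0.33) = -8.1 × 10⁻⁴ → UNSTABLE
  97–119 m: −αΔT+βΔS = −(1.4 × 10⁻⁴)(-1.5)+(7.2 × 10⁻⁴)(+0.17) = 3.3 × 10⁻⁴ → stable
  119–185 m: −αΔT+βΔS = −(1.4 × 10⁻⁴)(-3.7)+(7.2 × 10⁻⁴)(+0.21) = 6.7 × 10⁻⁴ → stable
The 61–97 m interval has Δρ < 0: lighter water underlies denser water.

61–97 m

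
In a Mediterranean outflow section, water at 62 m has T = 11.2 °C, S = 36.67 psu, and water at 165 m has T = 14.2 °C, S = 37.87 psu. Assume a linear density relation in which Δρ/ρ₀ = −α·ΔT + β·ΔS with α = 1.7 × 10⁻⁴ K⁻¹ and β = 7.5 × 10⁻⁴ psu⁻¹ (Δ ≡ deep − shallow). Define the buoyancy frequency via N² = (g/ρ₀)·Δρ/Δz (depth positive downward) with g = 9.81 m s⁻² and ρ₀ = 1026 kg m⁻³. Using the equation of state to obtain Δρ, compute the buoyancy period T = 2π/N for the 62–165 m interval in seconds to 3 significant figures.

1.03 × 10³ s

ΔT = +3.0 K, ΔS = +1.20 psu (deep − shallow).
Δρ/ρ₀ = −αΔT + βΔS = -5.10 × 10⁻⁴ + 9.00 × 10⁻⁴ = 3.90 × 10⁻⁴, so Δρ ≈ 0.4001 kg m⁻³.
N² = (g/ρ₀)·Δρ/Δz = g·(Δρ/ρ₀)/Δz = 9.81 × 3.90 × 10⁻⁴ / 103 = 3.7145 × 10⁻⁵ s⁻².
N = √(3.7145 × 10⁻⁵) = 6.0947 × 10⁻³ rad s⁻¹ → T = 2π/N = 1.0309 × 10³ s ≈ 1.03 × 10³ s.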